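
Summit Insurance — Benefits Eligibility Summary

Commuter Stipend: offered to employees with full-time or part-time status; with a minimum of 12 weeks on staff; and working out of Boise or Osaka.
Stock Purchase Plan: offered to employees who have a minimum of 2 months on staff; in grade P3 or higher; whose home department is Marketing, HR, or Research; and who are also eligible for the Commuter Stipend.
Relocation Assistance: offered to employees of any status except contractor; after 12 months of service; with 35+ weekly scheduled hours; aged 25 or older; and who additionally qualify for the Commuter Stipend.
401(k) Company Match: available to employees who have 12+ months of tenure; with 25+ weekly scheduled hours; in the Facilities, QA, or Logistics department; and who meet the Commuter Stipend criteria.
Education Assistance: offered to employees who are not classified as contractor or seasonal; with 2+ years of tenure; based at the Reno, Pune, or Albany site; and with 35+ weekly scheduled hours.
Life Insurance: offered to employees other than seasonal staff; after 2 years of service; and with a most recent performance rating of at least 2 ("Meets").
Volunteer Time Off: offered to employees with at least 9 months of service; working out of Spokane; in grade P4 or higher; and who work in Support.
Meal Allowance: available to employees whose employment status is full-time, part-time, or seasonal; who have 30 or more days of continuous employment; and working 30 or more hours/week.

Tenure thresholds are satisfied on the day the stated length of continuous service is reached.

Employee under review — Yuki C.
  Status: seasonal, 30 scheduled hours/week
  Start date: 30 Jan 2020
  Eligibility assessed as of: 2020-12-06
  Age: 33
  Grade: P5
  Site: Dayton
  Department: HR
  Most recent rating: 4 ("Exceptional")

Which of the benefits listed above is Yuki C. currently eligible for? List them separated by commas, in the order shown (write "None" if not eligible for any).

Meal Allowance

Service from 30 Jan 2020 to 2020-12-06: 311 days.
Commuter Stipend — status seasonal ✗ (requires full-time or part-time) → not eligible.
Stock Purchase Plan — service 311 days ≥ 2 months (≈60 days) ✓; grade P5 ≥ P3 ✓; dept HR ✓; not eligible for Commuter Stipend ✗ → not eligible.
Relocation Assistance — status seasonal ✓ (not excluded); service 311 days < 12 months (≈360 days) ✗ → not eligible.
401(k) Company Match — service 311 days < 12 months (≈360 days) ✗ → not eligible.
Education Assistance — status seasonal ✗ (excluded) → not eligible.
Life Insurance — status seasonal ✗ (excluded) → not eligible.
Volunteer Time Off — service 311 days ≥ 9 months (≈270 days) ✓; site Dayton ✗ (not Spokane) → not eligible.
Meal Allowance — status seasonal ✓; service 311 days ≥ 30 days ✓; 30 hrs/wk ≥ 30 ✓ → eligible.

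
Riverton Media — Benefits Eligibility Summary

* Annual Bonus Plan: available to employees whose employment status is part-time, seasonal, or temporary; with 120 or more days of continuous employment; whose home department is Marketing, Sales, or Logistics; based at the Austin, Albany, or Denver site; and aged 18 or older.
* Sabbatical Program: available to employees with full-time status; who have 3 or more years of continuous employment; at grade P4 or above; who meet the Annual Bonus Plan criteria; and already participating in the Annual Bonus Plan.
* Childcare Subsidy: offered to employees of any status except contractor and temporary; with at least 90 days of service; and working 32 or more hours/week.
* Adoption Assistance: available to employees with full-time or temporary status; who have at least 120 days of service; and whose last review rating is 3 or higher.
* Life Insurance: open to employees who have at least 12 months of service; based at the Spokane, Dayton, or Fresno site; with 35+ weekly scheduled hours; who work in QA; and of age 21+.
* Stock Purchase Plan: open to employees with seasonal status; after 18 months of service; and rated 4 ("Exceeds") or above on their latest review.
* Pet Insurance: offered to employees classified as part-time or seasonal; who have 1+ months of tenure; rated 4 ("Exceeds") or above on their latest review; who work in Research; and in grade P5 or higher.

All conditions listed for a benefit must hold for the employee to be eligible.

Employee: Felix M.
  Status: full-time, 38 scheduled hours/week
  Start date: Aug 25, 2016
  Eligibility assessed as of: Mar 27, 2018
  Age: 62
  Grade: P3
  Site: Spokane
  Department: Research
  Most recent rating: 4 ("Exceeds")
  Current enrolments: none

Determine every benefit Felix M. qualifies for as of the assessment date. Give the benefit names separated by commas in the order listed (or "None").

Childcare Subsidy, Adoption Assistance

Service from Aug 25, 2016 to Mar 27, 2018: 579 days.
Annual Bonus Plan — status full-time ✗ (requires part-time, seasonal, or temporary) → not eligible.
Sabbatical Program — status full-time ✓; service 579 days < 3 years (≈1095 days) ✗ → not eligible.
Childcare Subsidy — status full-time ✓ (not excluded); service 579 days ≥ 90 days ✓; 38 hrs/wk ≥ 32 ✓ → eligible.
Adoption Assistance — status full-time ✓; service 579 days ≥ 120 days ✓; rating 4 ≥ 3 ✓ → eligible.
Life Insurance — service 579 days ≥ 12 months (≈360 days) ✓; site Spokane ✓; 38 hrs/wk ≥ 35 ✓; dept Research ✗ → not eligible.
Stock Purchase Plan — status full-time ✗ (requires seasonal) → not eligible.
Pet Insurance — status full-time ✗ (requires part-time or seasonal) → not eligible.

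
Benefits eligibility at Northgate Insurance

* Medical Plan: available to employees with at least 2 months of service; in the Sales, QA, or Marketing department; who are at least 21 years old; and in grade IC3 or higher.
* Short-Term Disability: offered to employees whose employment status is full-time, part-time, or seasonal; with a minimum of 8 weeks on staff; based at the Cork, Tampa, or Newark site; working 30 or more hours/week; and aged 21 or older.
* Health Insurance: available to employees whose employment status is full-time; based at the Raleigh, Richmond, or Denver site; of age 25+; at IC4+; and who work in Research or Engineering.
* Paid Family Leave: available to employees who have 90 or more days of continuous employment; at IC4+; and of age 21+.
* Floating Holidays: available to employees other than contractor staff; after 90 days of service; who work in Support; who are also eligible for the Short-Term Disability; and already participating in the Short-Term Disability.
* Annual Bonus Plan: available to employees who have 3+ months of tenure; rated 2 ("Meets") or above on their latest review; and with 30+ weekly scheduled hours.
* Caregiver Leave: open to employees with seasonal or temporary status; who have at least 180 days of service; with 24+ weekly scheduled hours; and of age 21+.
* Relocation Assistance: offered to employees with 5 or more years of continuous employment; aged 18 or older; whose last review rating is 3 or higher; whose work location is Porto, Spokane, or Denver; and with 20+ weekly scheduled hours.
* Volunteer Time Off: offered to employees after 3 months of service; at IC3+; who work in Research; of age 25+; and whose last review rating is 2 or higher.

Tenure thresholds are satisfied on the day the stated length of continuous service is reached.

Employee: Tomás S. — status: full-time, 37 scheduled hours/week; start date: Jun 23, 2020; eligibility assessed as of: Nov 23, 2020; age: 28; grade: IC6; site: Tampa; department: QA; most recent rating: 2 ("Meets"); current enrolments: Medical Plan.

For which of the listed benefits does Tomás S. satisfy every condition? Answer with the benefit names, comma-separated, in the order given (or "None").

Medical Plan, Short-Term Disability, Paid Family Leave, Annual Bonus Plan

Service from Jun 23, 2020 to Nov 23, 2020: 153 days.
Medical Plan — service 153 days ≥ 2 months (≈60 days) ✓; dept QA ✓; age 28 ≥ 21 ✓; grade IC6 ≥ IC3 ✓ → eligible.
Short-Term Disability — status full-time ✓; service 153 days ≥ 8 weeks (≈56 days) ✓; site Tampa ✓; 37 hrs/wk ≥ 30 ✓; age 28 ≥ 21 ✓ → eligible.
Health Insurance — status full-time ✓; site Tampa ✗ (not Raleigh, Richmond, or Denver) → not eligible.
Paid Family Leave — service 153 days ≥ 90 days ✓; grade IC6 ≥ IC4 ✓; age 28 ≥ 21 ✓ → eligible.
Floating Holidays — status full-time ✓ (not excluded); service 153 days ≥ 90 days ✓; dept QA ✗ → not eligible.
Annual Bonus Plan — service 153 days ≥ 3 months (≈90 days) ✓; rating 2 ≥ 2 ✓; 37 hrs/wk ≥ 30 ✓ → eligible.
Caregiver Leave — status full-time ✗ (requires seasonal or temporary) → not eligible.
Relocation Assistance — service 153 days < 5 years (≈1825 days) ✗ → not eligible.
Volunteer Time Off — service 153 days ≥ 3 months (≈90 days) ✓; grade IC6 ≥ IC3 ✓; dept QA ✗ → not eligible.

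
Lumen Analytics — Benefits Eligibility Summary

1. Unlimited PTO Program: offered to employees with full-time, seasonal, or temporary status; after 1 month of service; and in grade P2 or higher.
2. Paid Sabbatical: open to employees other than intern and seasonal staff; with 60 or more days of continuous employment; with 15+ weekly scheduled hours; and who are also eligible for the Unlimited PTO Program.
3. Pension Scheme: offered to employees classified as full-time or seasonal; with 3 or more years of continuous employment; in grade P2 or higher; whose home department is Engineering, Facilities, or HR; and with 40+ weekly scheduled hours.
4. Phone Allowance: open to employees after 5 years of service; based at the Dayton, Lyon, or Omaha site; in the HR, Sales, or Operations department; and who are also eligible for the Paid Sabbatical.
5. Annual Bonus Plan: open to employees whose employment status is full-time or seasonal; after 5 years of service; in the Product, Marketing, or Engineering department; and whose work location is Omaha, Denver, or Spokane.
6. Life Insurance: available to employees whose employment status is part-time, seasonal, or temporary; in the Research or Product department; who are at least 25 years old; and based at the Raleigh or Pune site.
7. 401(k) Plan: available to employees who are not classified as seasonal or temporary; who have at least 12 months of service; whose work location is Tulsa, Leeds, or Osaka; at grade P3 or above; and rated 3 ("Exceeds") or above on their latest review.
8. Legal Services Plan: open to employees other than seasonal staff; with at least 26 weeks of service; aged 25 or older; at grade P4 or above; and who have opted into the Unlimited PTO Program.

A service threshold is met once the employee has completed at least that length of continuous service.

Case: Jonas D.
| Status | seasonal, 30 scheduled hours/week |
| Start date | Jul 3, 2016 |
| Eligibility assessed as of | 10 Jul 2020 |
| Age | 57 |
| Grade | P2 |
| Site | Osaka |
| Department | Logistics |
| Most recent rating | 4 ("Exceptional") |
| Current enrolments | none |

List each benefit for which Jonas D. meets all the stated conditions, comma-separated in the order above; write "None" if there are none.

Service from Jul 3, 2016 to 10 Jul 2020: 1468 days.
Unlimited PTO Program — status seasonal ✓; service 1468 days ≥ 1 month (≈30 days) ✓; grade P2 ≥ P2 ✓ → eligible.
Paid Sabbatical — status seasonal ✗ (excluded) → not eligible.
Pension Scheme — status seasonal ✓; service 1468 days ≥ 3 years (≈1095 days) ✓; grade P2 ≥ P2 ✓; dept Logistics ✗ → not eligible.
Phone Allowance — service 1468 days < 5 years (≈1825 days) ✗ → not eligible.
Annual Bonus Plan — status seasonal ✓; service 1468 days < 5 years (≈1825 days) ✗ → not eligible.
Life Insurance — status seasonal ✓; dept Logistics ✗ → not eligible.
401(k) Plan — status seasonal ✗ (excluded) → not eligible.
Legal Services Plan — status seasonal ✗ (excluded) → not eligible.

Unlimited PTO Program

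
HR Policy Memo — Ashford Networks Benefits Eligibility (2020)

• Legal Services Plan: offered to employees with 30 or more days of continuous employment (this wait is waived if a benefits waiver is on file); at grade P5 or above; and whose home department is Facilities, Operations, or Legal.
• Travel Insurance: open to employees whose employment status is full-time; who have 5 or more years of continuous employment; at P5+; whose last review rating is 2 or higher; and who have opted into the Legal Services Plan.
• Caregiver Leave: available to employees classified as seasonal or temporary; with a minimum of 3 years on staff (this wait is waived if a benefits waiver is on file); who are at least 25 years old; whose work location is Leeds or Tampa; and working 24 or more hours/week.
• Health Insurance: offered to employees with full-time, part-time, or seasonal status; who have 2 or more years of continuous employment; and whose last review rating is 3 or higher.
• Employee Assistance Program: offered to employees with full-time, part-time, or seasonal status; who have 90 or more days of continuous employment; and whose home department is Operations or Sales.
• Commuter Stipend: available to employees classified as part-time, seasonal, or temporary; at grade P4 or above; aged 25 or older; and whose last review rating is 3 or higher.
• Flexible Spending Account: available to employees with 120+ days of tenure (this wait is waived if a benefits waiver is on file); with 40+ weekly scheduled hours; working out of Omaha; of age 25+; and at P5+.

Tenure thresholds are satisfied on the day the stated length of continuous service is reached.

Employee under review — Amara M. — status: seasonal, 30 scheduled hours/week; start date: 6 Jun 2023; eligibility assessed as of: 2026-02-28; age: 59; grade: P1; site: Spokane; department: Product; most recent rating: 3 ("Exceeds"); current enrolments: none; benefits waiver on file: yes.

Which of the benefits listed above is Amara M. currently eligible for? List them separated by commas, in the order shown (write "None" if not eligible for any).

Health Insurance

Service from 6 Jun 2023 to 2026-02-28: 998 days.
Legal Services Plan — benefits waiver on file ✓; grade P1 < P5 ✗ → not eligible.
Travel Insurance — status seasonal ✗ (requires full-time) → not eligible.
Caregiver Leave — status seasonal ✓; benefits waiver on file ✓; age 59 ≥ 25 ✓; site Spokane ✗ (not Leeds or Tampa) → not eligible.
Health Insurance — status seasonal ✓; service 998 days ≥ 2 years (≈730 days) ✓; rating 3 ≥ 3 ✓ → eligible.
Employee Assistance Program — status seasonal ✓; service 998 days ≥ 90 days ✓; dept Product ✗ → not eligible.
Commuter Stipend — status seasonal ✓; grade P1 < P4 ✗ → not eligible.
Flexible Spending Account — benefits waiver on file ✓; 30 hrs/wk < 40 ✗ → not eligible.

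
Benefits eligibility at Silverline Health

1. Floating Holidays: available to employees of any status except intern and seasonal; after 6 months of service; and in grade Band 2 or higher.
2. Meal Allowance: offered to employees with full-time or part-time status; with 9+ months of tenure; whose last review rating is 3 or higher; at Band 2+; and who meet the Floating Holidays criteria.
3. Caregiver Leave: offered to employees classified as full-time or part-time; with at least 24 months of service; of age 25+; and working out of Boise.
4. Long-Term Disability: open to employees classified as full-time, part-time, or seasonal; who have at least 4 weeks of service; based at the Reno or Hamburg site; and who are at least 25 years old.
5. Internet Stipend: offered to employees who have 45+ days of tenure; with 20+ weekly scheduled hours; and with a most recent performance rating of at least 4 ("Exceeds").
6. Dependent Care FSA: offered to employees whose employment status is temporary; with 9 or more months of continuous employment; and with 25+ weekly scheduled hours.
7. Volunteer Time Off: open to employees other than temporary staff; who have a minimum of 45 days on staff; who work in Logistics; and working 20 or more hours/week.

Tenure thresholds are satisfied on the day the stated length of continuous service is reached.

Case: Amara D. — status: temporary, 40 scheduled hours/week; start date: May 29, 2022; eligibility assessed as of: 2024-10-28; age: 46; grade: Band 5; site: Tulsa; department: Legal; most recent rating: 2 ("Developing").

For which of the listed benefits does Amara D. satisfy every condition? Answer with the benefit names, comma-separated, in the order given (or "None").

Floating Holidays, Dependent Care FSA

Service from May 29, 2022 to 2024-10-28: 883 days.
Floating Holidays — status temporary ✓ (not excluded); service 883 days ≥ 6 months (≈180 days) ✓; grade Band 5 ≥ Band 2 ✓ → eligible.
Meal Allowance — status temporary ✗ (requires full-time or part-time) → not eligible.
Caregiver Leave — status temporary ✗ (requires full-time or part-time) → not eligible.
Long-Term Disability — status temporary ✗ (requires full-time, part-time, or seasonal) → not eligible.
Internet Stipend — service 883 days ≥ 45 days ✓; 40 hrs/wk ≥ 20 ✓; rating 2 < 4 ✗ → not eligible.
Dependent Care FSA — status temporary ✓; service 883 days ≥ 9 months (≈270 days) ✓; 40 hrs/wk ≥ 25 ✓ → eligible.
Volunteer Time Off — status temporary ✗ (excluded) → not eligible.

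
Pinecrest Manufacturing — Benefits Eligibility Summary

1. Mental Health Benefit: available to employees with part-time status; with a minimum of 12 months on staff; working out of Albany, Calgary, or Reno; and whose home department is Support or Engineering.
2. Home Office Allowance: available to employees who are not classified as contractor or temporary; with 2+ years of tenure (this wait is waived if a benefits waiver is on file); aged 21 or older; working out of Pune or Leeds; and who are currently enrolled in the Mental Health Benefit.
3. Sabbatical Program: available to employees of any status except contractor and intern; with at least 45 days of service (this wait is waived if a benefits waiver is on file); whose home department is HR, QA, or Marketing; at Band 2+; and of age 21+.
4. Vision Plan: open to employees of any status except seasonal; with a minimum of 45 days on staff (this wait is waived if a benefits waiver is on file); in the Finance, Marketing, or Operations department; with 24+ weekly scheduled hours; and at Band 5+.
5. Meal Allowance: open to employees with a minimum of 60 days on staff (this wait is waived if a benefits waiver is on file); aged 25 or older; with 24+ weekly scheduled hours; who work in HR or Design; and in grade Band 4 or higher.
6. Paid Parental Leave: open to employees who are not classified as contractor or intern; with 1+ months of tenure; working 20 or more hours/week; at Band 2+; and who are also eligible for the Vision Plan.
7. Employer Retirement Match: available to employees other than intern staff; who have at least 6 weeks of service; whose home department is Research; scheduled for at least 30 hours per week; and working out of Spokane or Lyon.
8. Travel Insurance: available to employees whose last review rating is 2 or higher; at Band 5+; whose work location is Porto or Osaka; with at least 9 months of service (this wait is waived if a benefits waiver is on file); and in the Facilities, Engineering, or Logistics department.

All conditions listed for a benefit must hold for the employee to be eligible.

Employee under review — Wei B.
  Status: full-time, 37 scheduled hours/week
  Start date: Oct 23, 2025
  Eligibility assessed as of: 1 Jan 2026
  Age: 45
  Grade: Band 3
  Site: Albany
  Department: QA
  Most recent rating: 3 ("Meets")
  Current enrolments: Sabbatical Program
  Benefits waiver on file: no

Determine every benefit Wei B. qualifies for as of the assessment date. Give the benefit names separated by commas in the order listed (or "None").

Sabbatical Program

Service from Oct 23, 2025 to 1 Jan 2026: 70 days.
Mental Health Benefit — status full-time ✗ (requires part-time) → not eligible.
Home Office Allowance — status full-time ✓ (not excluded); no waiver, service 70 days < 2 years (≈730 days) ✗ → not eligible.
Sabbatical Program — status full-time ✓ (not excluded); no waiver, service 70 days ≥ 45 days ✓; dept QA ✓; grade Band 3 ≥ Band 2 ✓; age 45 ≥ 21 ✓ → eligible.
Vision Plan — status full-time ✓ (not excluded); no waiver, service 70 days ≥ 45 days ✓; dept QA ✗ → not eligible.
Meal Allowance — no waiver, service 70 days ≥ 60 days ✓; age 45 ≥ 25 ✓; 37 hrs/wk ≥ 24 ✓; dept QA ✗ → not eligible.
Paid Parental Leave — status full-time ✓ (not excluded); service 70 days ≥ 1 month (≈30 days) ✓; 37 hrs/wk ≥ 20 ✓; grade Band 3 ≥ Band 2 ✓; not eligible for Vision Plan ✗ → not eligible.
Employer Retirement Match — status full-time ✓ (not excluded); service 70 days ≥ 6 weeks (≈42 days) ✓; dept QA ✗ → not eligible.
Travel Insurance — rating 3 ≥ 2 ✓; grade Band 3 < Band 5 ✗ → not eligible.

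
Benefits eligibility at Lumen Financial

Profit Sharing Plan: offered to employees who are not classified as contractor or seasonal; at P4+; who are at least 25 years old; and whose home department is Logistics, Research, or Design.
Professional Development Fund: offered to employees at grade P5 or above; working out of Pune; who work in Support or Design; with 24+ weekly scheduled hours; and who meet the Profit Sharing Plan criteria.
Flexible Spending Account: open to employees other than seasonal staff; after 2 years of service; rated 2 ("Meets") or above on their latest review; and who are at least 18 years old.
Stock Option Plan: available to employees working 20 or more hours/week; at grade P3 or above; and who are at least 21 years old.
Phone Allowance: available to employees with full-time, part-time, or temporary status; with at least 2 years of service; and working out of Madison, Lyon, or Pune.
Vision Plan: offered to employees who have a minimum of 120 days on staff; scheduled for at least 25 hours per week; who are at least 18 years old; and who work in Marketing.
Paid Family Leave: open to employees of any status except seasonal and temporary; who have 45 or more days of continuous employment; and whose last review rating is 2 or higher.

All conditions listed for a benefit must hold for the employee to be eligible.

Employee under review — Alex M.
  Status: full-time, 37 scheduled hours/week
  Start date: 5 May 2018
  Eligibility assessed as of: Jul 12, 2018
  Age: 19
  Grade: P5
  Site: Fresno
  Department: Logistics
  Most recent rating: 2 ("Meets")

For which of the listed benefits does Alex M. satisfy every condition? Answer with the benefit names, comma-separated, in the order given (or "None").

Service from 5 May 2018 to Jul 12, 2018: 68 days.
Profit Sharing Plan — status full-time ✓ (not excluded); grade P5 ≥ P4 ✓; age 19 < 25 ✗ → not eligible.
Professional Development Fund — grade P5 ≥ P5 ✓; site Fresno ✗ (not Pune) → not eligible.
Flexible Spending Account — status full-time ✓ (not excluded); service 68 days < 2 years (≈730 days) ✗ → not eligible.
Stock Option Plan — 37 hrs/wk ≥ 20 ✓; grade P5 ≥ P3 ✓; age 19 < 21 ✗ → not eligible.
Phone Allowance — status full-time ✓; service 68 days < 2 years (≈730 days) ✗ → not eligible.
Vision Plan — service 68 days < 120 days ✗ → not eligible.
Paid Family Leave — status full-time ✓ (not excluded); service 68 days ≥ 45 days ✓; rating 2 ≥ 2 ✓ → eligible.

Paid Family Leave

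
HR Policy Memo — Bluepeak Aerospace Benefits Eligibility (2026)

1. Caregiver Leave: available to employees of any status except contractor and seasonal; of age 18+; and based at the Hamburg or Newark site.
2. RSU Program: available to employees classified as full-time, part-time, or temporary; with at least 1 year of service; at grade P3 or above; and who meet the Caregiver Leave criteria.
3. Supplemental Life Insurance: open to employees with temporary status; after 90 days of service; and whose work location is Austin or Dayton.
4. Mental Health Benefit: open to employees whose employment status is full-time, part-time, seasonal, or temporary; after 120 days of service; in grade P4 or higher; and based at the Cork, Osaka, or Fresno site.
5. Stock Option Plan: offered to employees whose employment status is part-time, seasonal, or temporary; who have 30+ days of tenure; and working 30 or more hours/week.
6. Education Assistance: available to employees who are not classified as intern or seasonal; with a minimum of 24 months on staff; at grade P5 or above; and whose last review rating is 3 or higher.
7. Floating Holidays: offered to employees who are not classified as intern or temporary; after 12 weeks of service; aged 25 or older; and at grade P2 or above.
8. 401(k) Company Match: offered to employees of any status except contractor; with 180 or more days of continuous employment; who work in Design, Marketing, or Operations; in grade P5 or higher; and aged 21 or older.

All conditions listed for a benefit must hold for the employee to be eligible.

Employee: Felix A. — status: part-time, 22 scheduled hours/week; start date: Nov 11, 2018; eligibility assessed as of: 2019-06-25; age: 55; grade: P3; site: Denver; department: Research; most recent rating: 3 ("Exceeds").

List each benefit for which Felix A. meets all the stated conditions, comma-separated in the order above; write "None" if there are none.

Service from Nov 11, 2018 to 2019-06-25: 226 days.
Caregiver Leave — status part-time ✓ (not excluded); age 55 ≥ 18 ✓; site Denver ✗ (not Hamburg or Newark) → not eligible.
RSU Program — status part-time ✓; service 226 days < 1 year (≈365 days) ✗ → not eligible.
Supplemental Life Insurance — status part-time ✗ (requires temporary) → not eligible.
Mental Health Benefit — status part-time ✓; service 226 days ≥ 120 days ✓; grade P3 < P4 ✗ → not eligible.
Stock Option Plan — status part-time ✓; service 226 days ≥ 30 days ✓; 22 hrs/wk < 30 ✗ → not eligible.
Education Assistance — status part-time ✓ (not excluded); service 226 days < 24 months (≈720 days) ✗ → not eligible.
Floating Holidays — status part-time ✓ (not excluded); service 226 days ≥ 12 weeks (≈84 days) ✓; age 55 ≥ 25 ✓; grade P3 ≥ P2 ✓ → eligible.
401(k) Company Match — status part-time ✓ (not excluded); service 226 days ≥ 180 days ✓; dept Research ✗ → not eligible.

Floating Holidays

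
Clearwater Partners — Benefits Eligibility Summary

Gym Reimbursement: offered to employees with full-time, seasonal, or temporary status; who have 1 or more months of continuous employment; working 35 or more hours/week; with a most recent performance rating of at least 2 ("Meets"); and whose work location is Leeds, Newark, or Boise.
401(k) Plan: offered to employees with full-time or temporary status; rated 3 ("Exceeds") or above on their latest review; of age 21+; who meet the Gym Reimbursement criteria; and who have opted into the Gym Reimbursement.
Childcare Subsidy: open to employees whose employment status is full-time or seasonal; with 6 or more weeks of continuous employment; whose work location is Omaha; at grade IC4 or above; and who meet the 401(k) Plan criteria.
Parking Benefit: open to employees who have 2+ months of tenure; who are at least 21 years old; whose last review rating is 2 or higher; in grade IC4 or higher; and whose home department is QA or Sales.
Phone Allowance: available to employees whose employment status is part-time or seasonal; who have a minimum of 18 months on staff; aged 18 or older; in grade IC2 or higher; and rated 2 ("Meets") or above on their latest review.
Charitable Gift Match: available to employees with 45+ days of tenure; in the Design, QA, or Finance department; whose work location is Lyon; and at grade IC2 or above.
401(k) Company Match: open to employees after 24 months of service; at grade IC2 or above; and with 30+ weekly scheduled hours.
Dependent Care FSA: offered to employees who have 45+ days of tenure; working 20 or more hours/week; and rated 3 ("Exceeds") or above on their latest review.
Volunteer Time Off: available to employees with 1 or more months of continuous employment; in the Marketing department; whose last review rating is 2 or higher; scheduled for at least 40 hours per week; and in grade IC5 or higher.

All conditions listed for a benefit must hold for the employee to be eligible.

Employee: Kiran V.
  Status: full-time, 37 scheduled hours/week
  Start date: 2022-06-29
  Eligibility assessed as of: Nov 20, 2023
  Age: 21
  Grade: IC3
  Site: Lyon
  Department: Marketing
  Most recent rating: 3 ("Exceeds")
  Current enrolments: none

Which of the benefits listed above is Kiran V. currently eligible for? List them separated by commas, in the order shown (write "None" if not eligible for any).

Service from 2022-06-29 to Nov 20, 2023: 509 days.
Gym Reimbursement — status full-time ✓; service 509 days ≥ 1 month (≈30 days) ✓; 37 hrs/wk ≥ 35 ✓; rating 3 ≥ 2 ✓; site Lyon ✗ (not Leeds, Newark, or Boise) → not eligible.
401(k) Plan — status full-time ✓; rating 3 ≥ 3 ✓; age 21 ≥ 21 ✓; not eligible for Gym Reimbursement ✗ → not eligible.
Childcare Subsidy — status full-time ✓; service 509 days ≥ 6 weeks (≈42 days) ✓; site Lyon ✗ (not Omaha) → not eligible.
Parking Benefit — service 509 days ≥ 2 months (≈60 days) ✓; age 21 ≥ 21 ✓; rating 3 ≥ 2 ✓; grade IC3 < IC4 ✗ → not eligible.
Phone Allowance — status full-time ✗ (requires part-time or seasonal) → not eligible.
Charitable Gift Match — service 509 days ≥ 45 days ✓; dept Marketing ✗ → not eligible.
401(k) Company Match — service 509 days < 24 months (≈720 days) ✗ → not eligible.
Dependent Care FSA — service 509 days ≥ 45 days ✓; 37 hrs/wk ≥ 20 ✓; rating 3 ≥ 3 ✓ → eligible.
Volunteer Time Off — service 509 days ≥ 1 month (≈30 days) ✓; dept Marketing ✓; rating 3 ≥ 2 ✓; 37 hrs/wk < 40 ✗ → not eligible.

Dependent Care FSA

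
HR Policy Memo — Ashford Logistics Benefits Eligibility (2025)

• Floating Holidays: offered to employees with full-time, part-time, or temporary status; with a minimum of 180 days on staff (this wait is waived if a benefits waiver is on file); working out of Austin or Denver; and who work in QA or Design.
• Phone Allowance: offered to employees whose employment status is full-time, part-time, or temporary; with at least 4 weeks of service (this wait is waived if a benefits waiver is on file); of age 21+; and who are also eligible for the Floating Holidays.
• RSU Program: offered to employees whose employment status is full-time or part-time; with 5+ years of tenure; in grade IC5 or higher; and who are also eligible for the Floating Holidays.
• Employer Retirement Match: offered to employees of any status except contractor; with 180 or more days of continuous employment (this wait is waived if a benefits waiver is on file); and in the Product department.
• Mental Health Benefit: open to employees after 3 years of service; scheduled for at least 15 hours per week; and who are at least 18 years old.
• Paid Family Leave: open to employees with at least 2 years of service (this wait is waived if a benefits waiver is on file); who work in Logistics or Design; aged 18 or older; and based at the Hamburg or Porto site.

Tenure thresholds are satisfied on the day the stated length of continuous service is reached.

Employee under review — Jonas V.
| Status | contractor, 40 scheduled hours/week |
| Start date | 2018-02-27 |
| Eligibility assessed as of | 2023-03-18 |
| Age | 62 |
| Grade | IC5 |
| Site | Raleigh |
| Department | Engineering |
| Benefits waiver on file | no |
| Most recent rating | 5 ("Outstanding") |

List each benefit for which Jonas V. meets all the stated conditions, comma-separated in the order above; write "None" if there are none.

Service from 2018-02-27 to 2023-03-18: 1845 days.
Floating Holidays — status contractor ✗ (requires full-time, part-time, or temporary) → not eligible.
Phone Allowance — status contractor ✗ (requires full-time, part-time, or temporary) → not eligible.
RSU Program — status contractor ✗ (requires full-time or part-time) → not eligible.
Employer Retirement Match — status contractor ✗ (excluded) → not eligible.
Mental Health Benefit — service 1845 days ≥ 3 years (≈1095 days) ✓; 40 hrs/wk ≥ 15 ✓; age 62 ≥ 18 ✓ → eligible.
Paid Family Leave — no waiver, service 1845 days ≥ 2 years (≈730 days) ✓; dept Engineering ✗ → not eligible.

Mental Health Benefit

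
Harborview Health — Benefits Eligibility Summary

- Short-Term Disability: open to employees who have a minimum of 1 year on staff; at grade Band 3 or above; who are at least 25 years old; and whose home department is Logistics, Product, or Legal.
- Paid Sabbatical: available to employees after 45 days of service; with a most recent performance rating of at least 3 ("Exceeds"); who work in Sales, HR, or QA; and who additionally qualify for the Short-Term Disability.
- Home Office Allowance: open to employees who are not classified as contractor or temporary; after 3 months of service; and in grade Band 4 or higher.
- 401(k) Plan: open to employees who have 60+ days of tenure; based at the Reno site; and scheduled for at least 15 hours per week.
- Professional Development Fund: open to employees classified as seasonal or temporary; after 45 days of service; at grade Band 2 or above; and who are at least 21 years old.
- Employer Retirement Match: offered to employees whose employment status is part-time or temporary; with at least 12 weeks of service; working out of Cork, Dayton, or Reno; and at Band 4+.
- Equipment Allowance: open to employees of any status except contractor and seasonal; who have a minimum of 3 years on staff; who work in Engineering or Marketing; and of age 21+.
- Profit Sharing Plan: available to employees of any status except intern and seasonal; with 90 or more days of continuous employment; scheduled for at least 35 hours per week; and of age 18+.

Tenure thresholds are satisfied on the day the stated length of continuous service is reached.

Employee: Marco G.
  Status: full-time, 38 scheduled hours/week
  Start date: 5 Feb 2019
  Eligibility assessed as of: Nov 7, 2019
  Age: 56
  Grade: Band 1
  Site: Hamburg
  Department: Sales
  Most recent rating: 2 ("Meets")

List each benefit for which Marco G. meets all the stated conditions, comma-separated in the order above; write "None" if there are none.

Service from 5 Feb 2019 to Nov 7, 2019: 275 days.
Short-Term Disability — service 275 days < 1 year (≈365 days) ✗ → not eligible.
Paid Sabbatical — service 275 days ≥ 45 days ✓; rating 2 < 3 ✗ → not eligible.
Home Office Allowance — status full-time ✓ (not excluded); service 275 days ≥ 3 months (≈90 days) ✓; grade Band 1 < Band 4 ✗ → not eligible.
401(k) Plan — service 275 days ≥ 60 days ✓; site Hamburg ✗ (not Reno) → not eligible.
Professional Development Fund — status full-time ✗ (requires seasonal or temporary) → not eligible.
Employer Retirement Match — status full-time ✗ (requires part-time or temporary) → not eligible.
Equipment Allowance — status full-time ✓ (not excluded); service 275 days < 3 years (≈1095 days) ✗ → not eligible.
Profit Sharing Plan — status full-time ✓ (not excluded); service 275 days ≥ 90 days ✓; 38 hrs/wk ≥ 35 ✓; age 56 ≥ 18 ✓ → eligible.

Profit Sharing Plan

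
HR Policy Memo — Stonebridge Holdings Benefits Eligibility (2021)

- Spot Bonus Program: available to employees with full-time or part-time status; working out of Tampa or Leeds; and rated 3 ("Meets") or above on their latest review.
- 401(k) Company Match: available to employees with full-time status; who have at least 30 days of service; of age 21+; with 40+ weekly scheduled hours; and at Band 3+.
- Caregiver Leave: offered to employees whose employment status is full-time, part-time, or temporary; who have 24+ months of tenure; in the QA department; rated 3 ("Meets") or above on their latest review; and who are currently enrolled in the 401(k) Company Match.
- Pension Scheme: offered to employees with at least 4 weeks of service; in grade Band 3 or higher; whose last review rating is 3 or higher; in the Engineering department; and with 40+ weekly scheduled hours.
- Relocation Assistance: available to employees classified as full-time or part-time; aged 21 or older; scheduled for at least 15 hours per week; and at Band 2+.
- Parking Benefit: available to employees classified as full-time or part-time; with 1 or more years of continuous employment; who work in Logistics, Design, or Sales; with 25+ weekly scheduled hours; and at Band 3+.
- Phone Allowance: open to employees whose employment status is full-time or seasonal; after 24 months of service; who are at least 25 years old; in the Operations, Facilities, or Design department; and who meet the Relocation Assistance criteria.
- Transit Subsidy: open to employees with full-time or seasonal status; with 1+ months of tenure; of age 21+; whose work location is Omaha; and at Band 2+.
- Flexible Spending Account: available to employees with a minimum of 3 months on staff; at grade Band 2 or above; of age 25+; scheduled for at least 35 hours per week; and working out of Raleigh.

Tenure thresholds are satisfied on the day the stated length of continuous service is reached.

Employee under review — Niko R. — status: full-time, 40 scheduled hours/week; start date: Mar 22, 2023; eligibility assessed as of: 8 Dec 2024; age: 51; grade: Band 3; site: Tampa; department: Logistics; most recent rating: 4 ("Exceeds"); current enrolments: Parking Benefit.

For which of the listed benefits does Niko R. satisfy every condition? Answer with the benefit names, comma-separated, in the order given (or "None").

Service from Mar 22, 2023 to 8 Dec 2024: 627 days.
Spot Bonus Program — status full-time ✓; site Tampa ✓; rating 4 ≥ 3 ✓ → eligible.
401(k) Company Match — status full-time ✓; service 627 days ≥ 30 days ✓; age 51 ≥ 21 ✓; 40 hrs/wk ≥ 40 ✓; grade Band 3 ≥ Band 3 ✓ → eligible.
Caregiver Leave — status full-time ✓; service 627 days < 24 months (≈720 days) ✗ → not eligible.
Pension Scheme — service 627 days ≥ 4 weeks (≈28 days) ✓; grade Band 3 ≥ Band 3 ✓; rating 4 ≥ 3 ✓; dept Logistics ✗ → not eligible.
Relocation Assistance — status full-time ✓; age 51 ≥ 21 ✓; 40 hrs/wk ≥ 15 ✓; grade Band 3 ≥ Band 2 ✓ → eligible.
Parking Benefit — status full-time ✓; service 627 days ≥ 1 year (≈365 days) ✓; dept Logistics ✓; 40 hrs/wk ≥ 25 ✓; grade Band 3 ≥ Band 3 ✓ → eligible.
Phone Allowance — status full-time ✓; service 627 days < 24 months (≈720 days) ✗ → not eligible.
Transit Subsidy — status full-time ✓; service 627 days ≥ 1 month (≈30 days) ✓; age 51 ≥ 21 ✓; site Tampa ✗ (not Omaha) → not eligible.
Flexible Spending Account — service 627 days ≥ 3 months (≈90 days) ✓; grade Band 3 ≥ Band 2 ✓; age 51 ≥ 25 ✓; 40 hrs/wk ≥ 35 ✓; site Tampa ✗ (not Raleigh) → not eligible.

Spot Bonus Program, 401(k) Company Match, Relocation Assistance, Parking Benefit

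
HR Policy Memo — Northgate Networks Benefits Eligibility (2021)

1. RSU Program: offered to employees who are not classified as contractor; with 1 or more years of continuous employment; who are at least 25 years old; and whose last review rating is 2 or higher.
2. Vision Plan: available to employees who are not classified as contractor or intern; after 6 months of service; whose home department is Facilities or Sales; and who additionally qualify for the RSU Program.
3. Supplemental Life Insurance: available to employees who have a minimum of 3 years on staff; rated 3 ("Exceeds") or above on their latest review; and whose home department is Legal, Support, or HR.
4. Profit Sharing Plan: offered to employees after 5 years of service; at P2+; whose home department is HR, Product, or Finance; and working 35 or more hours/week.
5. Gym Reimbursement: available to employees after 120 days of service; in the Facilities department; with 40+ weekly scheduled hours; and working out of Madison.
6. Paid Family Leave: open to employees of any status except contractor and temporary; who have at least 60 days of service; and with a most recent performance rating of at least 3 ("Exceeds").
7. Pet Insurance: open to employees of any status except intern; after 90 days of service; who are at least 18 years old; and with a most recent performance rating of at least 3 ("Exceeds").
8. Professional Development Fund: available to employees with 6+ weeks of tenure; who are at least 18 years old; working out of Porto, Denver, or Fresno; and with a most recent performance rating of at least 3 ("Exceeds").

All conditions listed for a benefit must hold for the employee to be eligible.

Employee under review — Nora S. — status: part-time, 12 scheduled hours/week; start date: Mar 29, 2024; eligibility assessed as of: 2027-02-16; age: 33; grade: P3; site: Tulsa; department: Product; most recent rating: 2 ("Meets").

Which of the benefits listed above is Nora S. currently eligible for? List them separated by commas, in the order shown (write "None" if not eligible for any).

Service from Mar 29, 2024 to 2027-02-16: 1054 days.
RSU Program — status part-time ✓ (not excluded); service 1054 days ≥ 1 year (≈365 days) ✓; age 33 ≥ 25 ✓; rating 2 ≥ 2 ✓ → eligible.
Vision Plan — status part-time ✓ (not excluded); service 1054 days ≥ 6 months (≈180 days) ✓; dept Product ✗ → not eligible.
Supplemental Life Insurance — service 1054 days < 3 years (≈1095 days) ✗ → not eligible.
Profit Sharing Plan — service 1054 days < 5 years (≈1825 days) ✗ → not eligible.
Gym Reimbursement — service 1054 days ≥ 120 days ✓; dept Product ✗ → not eligible.
Paid Family Leave — status part-time ✓ (not excluded); service 1054 days ≥ 60 days ✓; rating 2 < 3 ✗ → not eligible.
Pet Insurance — status part-time ✓ (not excluded); service 1054 days ≥ 90 days ✓; age 33 ≥ 18 ✓; rating 2 < 3 ✗ → not eligible.
Professional Development Fund — service 1054 days ≥ 6 weeks (≈42 days) ✓; age 33 ≥ 18 ✓; site Tulsa ✗ (not Porto, Denver, or Fresno) → not eligible.

RSU Program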